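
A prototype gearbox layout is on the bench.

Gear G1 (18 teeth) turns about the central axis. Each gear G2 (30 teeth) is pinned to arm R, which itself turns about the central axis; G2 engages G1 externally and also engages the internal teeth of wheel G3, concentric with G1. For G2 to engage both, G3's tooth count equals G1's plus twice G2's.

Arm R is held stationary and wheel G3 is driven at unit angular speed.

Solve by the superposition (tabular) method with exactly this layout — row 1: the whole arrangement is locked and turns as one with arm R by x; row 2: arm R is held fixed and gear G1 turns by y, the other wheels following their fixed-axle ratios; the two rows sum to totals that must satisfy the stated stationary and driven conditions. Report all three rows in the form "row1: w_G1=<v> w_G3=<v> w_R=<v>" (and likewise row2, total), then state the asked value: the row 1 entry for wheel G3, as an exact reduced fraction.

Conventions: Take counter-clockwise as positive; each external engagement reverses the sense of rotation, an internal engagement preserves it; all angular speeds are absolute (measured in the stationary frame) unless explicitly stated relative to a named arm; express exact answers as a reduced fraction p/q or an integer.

row1: w_G1=0 w_G3=0 w_R=0
row2: w_G1=-13/3 w_G3=1 w_R=0
total: w_G1=-13/3 w_G3=1 w_R=0
asked value: 0

class = planetary set [G3 = 18+2·30 = 78; Willis about the carrier]
row 1 (train locked, turned with arm): all members turn x
row 2 — arm fixed, fixed-axis ratios: sun y, ring −(18/78)·y, arm 0
boundary: total ω_arm = x = 0 and total ω_ring = x − (18/78)·y = 1  ⇒  y = -13/3, x = 0
row 2 ring = −(18/78)·(-13/3) = 1
totals (row 1 + row 2): sun 0 + (-13/3) = -13/3, ring 0 + 1 = 1, arm 0 + 0 = 0
asked cell (row1, ring) = 0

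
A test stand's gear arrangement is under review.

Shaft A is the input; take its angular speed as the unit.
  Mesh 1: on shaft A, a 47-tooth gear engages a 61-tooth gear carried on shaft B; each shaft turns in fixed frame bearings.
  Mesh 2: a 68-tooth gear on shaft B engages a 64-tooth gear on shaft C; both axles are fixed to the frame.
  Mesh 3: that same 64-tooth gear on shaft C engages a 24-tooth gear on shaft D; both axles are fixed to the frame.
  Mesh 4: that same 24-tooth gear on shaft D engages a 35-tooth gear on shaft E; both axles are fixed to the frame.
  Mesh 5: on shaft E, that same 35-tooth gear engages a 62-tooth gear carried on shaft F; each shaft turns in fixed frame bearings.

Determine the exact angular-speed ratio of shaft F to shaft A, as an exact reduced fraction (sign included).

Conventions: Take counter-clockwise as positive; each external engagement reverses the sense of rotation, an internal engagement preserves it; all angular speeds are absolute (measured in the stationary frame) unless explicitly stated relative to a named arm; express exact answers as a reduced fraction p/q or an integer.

-1598/1891

class = fixed-axis compound train [5 meshes; 5 ratios multiply, 5 sense flips]
mesh 1 [47T→61T]: running ratio 47/61, sense −
mesh 2 [68T→64T]: running ratio 799/976, sense +
mesh 3 [64T→24T]: running ratio 799/366, sense −
mesh 4 [24T→35T]: running ratio 3196/2135, sense +
mesh 5 [35T→62T]: running ratio 1598/1891, sense −
ω_out/ω_in = -1598/1891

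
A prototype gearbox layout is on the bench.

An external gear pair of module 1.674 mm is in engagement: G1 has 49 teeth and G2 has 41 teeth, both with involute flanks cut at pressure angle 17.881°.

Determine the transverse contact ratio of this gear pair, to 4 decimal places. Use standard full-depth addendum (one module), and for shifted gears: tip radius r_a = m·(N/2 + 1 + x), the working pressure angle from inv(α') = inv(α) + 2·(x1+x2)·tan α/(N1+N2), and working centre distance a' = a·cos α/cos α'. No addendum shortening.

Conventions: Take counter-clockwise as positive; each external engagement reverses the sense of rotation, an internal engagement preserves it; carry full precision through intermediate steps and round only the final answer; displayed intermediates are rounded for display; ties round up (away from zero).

class = single-mesh tooth geometry [involute pair 49T × 41T, m = 1.674]
base radii: r_b1 = 39.031919, r_b2 = 32.659361
tip radii: r_a1 = 42.687000, r_a2 = 35.991000
no profile shift: α' = α, a' = a
action lengths: √(r_a1²−r_b1²) = 17.282628, √(r_a2²−r_b2²) = 15.123433
base pitch p_b = π·m·cos α = 5.004996
CR = (17.282628 + 15.123433 − 75.330000·sin 17.88100°)/5.004996 = 1.853480
contact ratio ≈ 1.8535

1.8535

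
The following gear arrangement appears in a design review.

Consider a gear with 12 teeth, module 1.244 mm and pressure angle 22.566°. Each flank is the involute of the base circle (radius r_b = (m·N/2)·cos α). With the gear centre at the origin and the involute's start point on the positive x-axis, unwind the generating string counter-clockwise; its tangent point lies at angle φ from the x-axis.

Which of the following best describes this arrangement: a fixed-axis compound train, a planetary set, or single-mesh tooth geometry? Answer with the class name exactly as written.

single-mesh tooth geometry

class = single-mesh tooth geometry [base-circle involute, m = 1.244, 12T]
classification: single-mesh tooth geometry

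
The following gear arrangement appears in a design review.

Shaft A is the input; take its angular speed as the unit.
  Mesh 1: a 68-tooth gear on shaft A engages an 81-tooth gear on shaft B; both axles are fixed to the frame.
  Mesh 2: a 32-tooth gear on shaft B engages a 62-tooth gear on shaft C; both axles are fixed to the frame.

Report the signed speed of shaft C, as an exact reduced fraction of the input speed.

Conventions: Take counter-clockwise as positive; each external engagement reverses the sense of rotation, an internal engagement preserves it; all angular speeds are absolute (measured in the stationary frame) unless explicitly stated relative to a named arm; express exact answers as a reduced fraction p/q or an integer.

1088/2511

2-mesh fixed-axis compound train (all bearings frame-fixed)
mesh 1 [68T→81T]: |ω|/ω_in = 1×68/81 = 68/81, sense flips to −
mesh 2 [32T→62T]: |ω|/ω_in = (68/81)×32/62 = 1088/2511, sense flips to +
signed output speed (× input speed) = 1088/2511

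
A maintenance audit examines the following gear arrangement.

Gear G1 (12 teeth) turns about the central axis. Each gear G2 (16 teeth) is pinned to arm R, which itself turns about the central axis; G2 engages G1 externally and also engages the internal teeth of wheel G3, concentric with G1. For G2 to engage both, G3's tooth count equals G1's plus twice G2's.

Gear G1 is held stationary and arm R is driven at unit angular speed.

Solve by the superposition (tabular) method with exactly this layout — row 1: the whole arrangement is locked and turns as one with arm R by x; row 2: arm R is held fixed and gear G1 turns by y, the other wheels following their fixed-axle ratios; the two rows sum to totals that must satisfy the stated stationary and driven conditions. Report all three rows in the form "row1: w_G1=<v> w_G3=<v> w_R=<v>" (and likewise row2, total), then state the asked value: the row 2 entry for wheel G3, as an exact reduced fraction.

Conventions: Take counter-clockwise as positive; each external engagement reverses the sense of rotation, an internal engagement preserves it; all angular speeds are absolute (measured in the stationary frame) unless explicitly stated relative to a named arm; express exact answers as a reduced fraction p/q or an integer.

row1: w_G1=1 w_G3=1 w_R=1
row2: w_G1=-1 w_G3=3/11 w_R=0
total: w_G1=0 w_G3=14/11 w_R=1
asked value: 3/11

recognized (axles ride arm R): planetary set, 12/16/44 teeth
row 1 — lock + rotate with arm: ω_sun = ω_ring = ω_arm = x
superposition row 2 [arm held]: sun y, ring −(12/44)·y, arm 0
boundary: total ω_sun = x + y = 0 and total ω_arm = x = 1  ⇒  y = -1, x = 1
row 2 ring = −(12/44)·(-1) = 3/11
totals (row 1 + row 2): sun 1 + (-1) = 0, ring 1 + 3/11 = 14/11, arm 1 + 0 = 1
asked cell (row2, ring) = 3/11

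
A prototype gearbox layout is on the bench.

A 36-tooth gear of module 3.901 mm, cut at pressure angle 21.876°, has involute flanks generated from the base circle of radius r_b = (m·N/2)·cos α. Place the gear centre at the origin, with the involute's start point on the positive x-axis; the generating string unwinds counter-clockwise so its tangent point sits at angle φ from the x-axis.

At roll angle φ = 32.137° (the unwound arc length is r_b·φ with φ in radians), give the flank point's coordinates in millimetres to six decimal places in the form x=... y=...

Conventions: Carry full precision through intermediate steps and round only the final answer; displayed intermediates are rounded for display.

topology: single-mesh involute geometry — m = 3.901, N = 36
pitch radius r_p = m·N/2 = 3.901·36/2 = 70.218000
base radius r_b = r_p·cos α = 70.218000·cos 21.876° = 65.161771
roll angle φ = 32.137° = 0.56089646 rad
x = r_b·(cos φ + φ·sin φ) = 74.619672
y = r_b·(sin φ − φ·cos φ) = 3.713596

x=74.619672 y=3.713596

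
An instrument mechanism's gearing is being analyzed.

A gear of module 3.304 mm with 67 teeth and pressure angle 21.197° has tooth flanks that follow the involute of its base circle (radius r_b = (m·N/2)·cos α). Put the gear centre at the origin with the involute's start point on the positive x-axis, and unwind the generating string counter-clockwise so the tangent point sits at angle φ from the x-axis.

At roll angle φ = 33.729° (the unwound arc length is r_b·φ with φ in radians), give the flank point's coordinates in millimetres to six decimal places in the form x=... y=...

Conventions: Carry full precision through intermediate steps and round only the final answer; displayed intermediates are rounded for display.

x=119.556853 y=6.777290

recognized (one wheel, involute flank): single-mesh tooth geometry, m = 3.304, N = 67
pitch radius r_p = m·N/2 = 3.304·67/2 = 110.684000
base radius r_b = r_p·cos α = 110.684000·cos 21.197° = 103.195423
roll angle φ = 33.729° = 0.58868210 rad
x = r_b·(cos φ + φ·sin φ) = 119.556853
y = r_b·(sin φ − φ·cos φ) = 6.777290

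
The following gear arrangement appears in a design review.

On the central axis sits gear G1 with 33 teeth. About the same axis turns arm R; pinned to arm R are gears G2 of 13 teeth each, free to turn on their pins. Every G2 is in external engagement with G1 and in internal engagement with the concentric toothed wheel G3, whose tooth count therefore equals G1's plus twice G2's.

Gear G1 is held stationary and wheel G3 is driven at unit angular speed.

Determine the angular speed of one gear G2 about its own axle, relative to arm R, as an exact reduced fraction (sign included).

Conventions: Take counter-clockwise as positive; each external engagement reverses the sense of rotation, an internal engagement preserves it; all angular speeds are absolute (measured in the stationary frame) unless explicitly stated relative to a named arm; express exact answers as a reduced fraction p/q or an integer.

recognized (axles ride arm R): planetary set, 33/13/59 teeth
ring teeth: 33 + 2·13 = 59
33(ω_sun−ω_arm) = −59(ω_ring−ω_arm),  ω_sun = 0, ω_ring = 1
33(0−ω_arm) = −59(1−ω_arm)  ⇒  92·ω_arm = 59  ⇒  ω_arm = 59/92
sun–planet mesh: 33·(0−59/92) = −13·(ω_p−ω_arm)  ⇒  ω_p−ω_arm = 1947/1196
exact speed ratio = 1947/1196

1947/1196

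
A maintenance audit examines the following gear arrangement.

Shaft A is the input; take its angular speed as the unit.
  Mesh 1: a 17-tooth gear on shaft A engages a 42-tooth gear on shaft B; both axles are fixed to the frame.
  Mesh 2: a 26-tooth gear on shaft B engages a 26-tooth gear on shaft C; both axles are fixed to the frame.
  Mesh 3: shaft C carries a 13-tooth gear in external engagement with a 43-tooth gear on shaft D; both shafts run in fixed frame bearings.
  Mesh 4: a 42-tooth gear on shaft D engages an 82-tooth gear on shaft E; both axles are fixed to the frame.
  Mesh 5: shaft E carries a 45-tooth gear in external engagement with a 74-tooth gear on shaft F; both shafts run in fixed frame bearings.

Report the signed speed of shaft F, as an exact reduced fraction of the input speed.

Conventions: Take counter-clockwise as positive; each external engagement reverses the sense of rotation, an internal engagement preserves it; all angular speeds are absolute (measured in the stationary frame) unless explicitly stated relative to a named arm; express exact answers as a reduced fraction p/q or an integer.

5-mesh fixed-axis compound train (all bearings frame-fixed)
mesh 1 [17T→42T]: |ω|/ω_in = 1×17/42 = 17/42, sense flips to −
mesh 2 [26T→26T]: |ω|/ω_in = (17/42)×26/26 = 17/42, sense flips to +
mesh 3 [13T→43T]: |ω|/ω_in = (17/42)×13/43 = 221/1806, sense flips to −
mesh 4 [42T→82T]: |ω|/ω_in = (221/1806)×42/82 = 221/3526, sense flips to +
mesh 5 [45T→74T]: |ω|/ω_in = (221/3526)×45/74 = 9945/260924, sense flips to −
signed output speed (× input speed) = -9945/260924

-9945/260924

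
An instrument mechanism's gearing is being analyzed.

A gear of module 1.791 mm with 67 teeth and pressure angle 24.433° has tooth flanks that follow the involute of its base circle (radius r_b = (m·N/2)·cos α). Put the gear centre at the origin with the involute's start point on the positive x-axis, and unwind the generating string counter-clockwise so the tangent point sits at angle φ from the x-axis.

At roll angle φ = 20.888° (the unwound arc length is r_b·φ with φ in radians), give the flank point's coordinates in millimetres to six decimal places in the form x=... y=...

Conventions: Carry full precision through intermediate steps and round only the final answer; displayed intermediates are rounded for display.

x=58.135694 y=0.870588

recognized (one wheel, involute flank): single-mesh tooth geometry, m = 1.791, N = 67
pitch radius r_p = m·N/2 = 1.791·67/2 = 59.998500
base radius r_b = r_p·cos α = 59.998500·cos 24.433° = 54.625369
roll angle φ = 20.888° = 0.36456437 rad
x = r_b·(cos φ + φ·sin φ) = 58.135694
y = r_b·(sin φ − φ·cos φ) = 0.870588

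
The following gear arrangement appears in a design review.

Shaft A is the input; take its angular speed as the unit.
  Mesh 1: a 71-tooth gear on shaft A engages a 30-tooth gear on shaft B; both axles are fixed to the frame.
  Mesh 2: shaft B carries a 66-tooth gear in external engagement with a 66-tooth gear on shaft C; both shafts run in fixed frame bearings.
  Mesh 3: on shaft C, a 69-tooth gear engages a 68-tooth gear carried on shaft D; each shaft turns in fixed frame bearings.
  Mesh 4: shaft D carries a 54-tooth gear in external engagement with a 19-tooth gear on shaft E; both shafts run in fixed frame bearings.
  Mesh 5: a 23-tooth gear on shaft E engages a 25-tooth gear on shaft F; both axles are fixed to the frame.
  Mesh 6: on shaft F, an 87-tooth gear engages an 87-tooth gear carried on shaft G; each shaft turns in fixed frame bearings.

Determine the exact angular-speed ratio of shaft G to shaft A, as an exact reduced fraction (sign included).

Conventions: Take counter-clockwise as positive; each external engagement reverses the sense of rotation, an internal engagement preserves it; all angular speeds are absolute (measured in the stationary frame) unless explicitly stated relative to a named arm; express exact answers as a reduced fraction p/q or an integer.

class = fixed-axis compound train [6 meshes; 6 ratios multiply, 6 sense flips]
mesh 1 [71T→30T]: running ratio 71/30, sense −
mesh 2 [66T→66T]: running ratio 71/30, sense +
mesh 3 [69T→68T]: running ratio 1633/680, sense −
mesh 4 [54T→19T]: running ratio 44091/6460, sense +
mesh 5 [23T→25T]: running ratio 1014093/161500, sense −
mesh 6 [87T→87T]: running ratio 1014093/161500, sense +
ω_out/ω_in = 1014093/161500

1014093/161500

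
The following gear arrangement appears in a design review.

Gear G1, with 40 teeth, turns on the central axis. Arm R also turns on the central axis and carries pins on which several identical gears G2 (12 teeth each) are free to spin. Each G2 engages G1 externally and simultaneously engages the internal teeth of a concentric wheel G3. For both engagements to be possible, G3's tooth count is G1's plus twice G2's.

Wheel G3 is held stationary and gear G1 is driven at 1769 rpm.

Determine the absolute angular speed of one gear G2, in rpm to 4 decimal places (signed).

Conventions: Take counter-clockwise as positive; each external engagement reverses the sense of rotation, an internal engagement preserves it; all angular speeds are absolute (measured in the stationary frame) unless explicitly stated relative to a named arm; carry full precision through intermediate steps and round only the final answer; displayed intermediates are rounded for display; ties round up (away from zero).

planetary set (40T centre, 12T on arm, 64T internal) — Willis relation
normalise by the input: solve with ω_sun = 1, then scale by 1769 rpm
ring teeth: 40 + 2·12 = 64
40(ω_sun−ω_arm) = −64(ω_ring−ω_arm),  ω_ring = 0, ω_sun = 1
40(1−ω_arm) = −64(0−ω_arm)  ⇒  104·ω_arm = 40  ⇒  ω_arm = 5/13
sun–planet mesh: 40·(1−5/13) = −12·(ω_p−ω_arm)  ⇒  ω_p−ω_arm = -80/39
ω_p = 5/13 − 80/39 = -5/3
scale: ω_p = -5/3 × 1769 rpm = -2948.3333 rpm

-2948.3333 rpm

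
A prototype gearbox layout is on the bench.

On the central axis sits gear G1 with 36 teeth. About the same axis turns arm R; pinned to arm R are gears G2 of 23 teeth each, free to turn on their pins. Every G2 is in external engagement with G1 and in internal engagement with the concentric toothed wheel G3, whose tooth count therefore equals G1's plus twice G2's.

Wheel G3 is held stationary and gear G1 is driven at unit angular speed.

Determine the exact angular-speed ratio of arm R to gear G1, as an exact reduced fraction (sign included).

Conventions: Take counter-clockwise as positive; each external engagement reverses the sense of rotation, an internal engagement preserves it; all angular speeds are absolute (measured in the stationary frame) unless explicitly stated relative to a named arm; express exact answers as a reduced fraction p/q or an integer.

class = planetary set [G3 = 36+2·23 = 82; Willis about the carrier]
ring teeth: 36 + 2·23 = 82
36(ω_sun−ω_arm) = −82(ω_ring−ω_arm),  ω_ring = 0, ω_sun = 1
36(1−ω_arm) = −82(0−ω_arm)  ⇒  118·ω_arm = 36  ⇒  ω_arm = 18/59
ω_out/ω_in = 18/59

18/59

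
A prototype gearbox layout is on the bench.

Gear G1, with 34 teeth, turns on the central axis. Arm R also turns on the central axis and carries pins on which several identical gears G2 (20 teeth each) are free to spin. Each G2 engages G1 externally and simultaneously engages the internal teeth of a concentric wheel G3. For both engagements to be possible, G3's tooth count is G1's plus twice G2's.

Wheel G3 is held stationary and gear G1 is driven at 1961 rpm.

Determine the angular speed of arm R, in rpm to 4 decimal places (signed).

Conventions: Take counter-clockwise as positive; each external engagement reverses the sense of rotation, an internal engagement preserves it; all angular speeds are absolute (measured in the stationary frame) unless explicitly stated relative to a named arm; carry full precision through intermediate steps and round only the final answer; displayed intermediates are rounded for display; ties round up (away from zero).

planetary set (34T centre, 20T on arm, 74T internal) — Willis relation
normalise by the input: solve with ω_sun = 1, then scale by 1961 rpm
ring teeth: 34 + 2·20 = 74
34(ω_sun−ω_arm) = −74(ω_ring−ω_arm),  ω_ring = 0, ω_sun = 1
34(1−ω_arm) = −74(0−ω_arm)  ⇒  108·ω_arm = 34  ⇒  ω_arm = 17/54
scale: ω_arm = 17/54 × 1961 rpm = +617.3519 rpm

+617.3519 rpm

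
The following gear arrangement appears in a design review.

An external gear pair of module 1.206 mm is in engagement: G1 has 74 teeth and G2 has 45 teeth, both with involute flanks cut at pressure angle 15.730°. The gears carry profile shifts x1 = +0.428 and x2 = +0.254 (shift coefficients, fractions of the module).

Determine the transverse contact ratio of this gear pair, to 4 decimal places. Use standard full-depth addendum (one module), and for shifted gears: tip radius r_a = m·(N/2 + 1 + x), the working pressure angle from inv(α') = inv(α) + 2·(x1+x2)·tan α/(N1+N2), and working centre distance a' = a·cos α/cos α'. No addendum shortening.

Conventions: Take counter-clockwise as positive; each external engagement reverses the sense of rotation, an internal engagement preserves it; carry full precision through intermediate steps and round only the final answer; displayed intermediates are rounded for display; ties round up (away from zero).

single-mesh involute tooth geometry (74T engaging 45T at module 1.206)
base radii: r_b1 = 42.950903, r_b2 = 26.118792
tip radii: r_a1 = 46.344168, r_a2 = 28.647324
inv(α') = inv(15.730°) + 2·(+0.428+0.254)·tan α/(74+45) = 0.01034043  ⇒  α' = 17.76891°
a' = a·cos α / cos α' = 71.7570·cos 15.730°/cos 17.76891° = 72.529715
action lengths: √(r_a1²−r_b1²) = 17.406948, √(r_a2²−r_b2²) = 11.767662
base pitch p_b = π·m·cos α = 3.646871
CR = (17.406948 + 11.767662 − 72.529715·sin 17.76891°)/3.646871 = 1.930448
contact ratio ≈ 1.9304

1.9304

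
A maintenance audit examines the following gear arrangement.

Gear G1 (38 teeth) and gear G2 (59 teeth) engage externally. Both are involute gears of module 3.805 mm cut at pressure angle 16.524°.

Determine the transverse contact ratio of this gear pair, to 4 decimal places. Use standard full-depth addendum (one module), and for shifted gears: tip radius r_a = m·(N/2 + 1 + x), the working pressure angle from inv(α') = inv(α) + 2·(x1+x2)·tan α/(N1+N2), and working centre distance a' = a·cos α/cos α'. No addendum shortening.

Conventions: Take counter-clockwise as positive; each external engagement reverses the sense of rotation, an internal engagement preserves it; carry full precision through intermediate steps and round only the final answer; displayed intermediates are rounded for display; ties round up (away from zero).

1.9534

recognized (one external pair, fixed centres): single-mesh tooth geometry, m = 3.805, N1 = 38, N2 = 59
base radii: r_b1 = 69.309266, r_b2 = 107.611755
tip radii: r_a1 = 76.100000, r_a2 = 116.052500
no profile shift: α' = α, a' = a
action lengths: √(r_a1²−r_b1²) = 31.423489, √(r_a2²−r_b2²) = 43.449890
base pitch p_b = π·m·cos α = 11.460078
CR = (31.423489 + 43.449890 − 184.542500·sin 16.52400°)/11.460078 = 1.953422
contact ratio ≈ 1.9534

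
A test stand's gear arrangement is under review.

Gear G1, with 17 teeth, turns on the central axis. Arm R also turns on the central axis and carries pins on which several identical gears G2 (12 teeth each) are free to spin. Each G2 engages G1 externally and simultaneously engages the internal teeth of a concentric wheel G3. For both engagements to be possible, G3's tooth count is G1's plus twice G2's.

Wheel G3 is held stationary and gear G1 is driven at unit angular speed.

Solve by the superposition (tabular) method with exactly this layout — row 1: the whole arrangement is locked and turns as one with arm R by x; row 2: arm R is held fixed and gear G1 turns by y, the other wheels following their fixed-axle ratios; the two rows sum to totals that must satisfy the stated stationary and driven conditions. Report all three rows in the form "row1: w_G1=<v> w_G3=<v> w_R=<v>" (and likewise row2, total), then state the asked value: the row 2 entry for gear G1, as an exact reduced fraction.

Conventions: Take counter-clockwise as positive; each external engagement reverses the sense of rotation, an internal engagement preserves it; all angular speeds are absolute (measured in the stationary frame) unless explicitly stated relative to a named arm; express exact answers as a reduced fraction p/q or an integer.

row1: w_G1=17/58 w_G3=17/58 w_R=17/58
row2: w_G1=41/58 w_G3=-17/58 w_R=0
total: w_G1=1 w_G3=0 w_R=17/58
asked value: 41/58

topology: planetary set — G1 17T / G2 12T / G3 41T, arm = carrier (Willis)
row 1 — lock + rotate with arm: ω_sun = ω_ring = ω_arm = x
row 2 — arm fixed, fixed-axis ratios: sun y, ring −(17/41)·y, arm 0
boundary: total ω_ring = x − (17/41)·y = 0 and total ω_sun = x + y = 1  ⇒  y = 41/58, x = 17/58
row 2 ring = −(17/41)·41/58 = -17/58
totals (row 1 + row 2): sun 17/58 + 41/58 = 1, ring 17/58 + (-17/58) = 0, arm 17/58 + 0 = 17/58
asked cell (row2, sun) = 41/58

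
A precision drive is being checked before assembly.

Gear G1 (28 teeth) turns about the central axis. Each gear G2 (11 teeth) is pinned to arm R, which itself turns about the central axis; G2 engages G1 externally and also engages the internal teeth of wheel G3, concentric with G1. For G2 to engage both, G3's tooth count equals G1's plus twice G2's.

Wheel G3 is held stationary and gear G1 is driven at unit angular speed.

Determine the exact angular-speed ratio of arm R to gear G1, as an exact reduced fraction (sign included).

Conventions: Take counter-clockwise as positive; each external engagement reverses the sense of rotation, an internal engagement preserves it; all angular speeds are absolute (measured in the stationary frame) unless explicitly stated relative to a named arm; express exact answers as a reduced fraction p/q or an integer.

recognized (axles ride arm R): planetary set, 28/11/50 teeth
ring teeth: 28 + 2·11 = 50
28(ω_sun−ω_arm) = −50(ω_ring−ω_arm),  ω_ring = 0, ω_sun = 1
28(1−ω_arm) = −50(0−ω_arm)  ⇒  78·ω_arm = 28  ⇒  ω_arm = 14/39
ω_out/ω_in = 14/39

14/39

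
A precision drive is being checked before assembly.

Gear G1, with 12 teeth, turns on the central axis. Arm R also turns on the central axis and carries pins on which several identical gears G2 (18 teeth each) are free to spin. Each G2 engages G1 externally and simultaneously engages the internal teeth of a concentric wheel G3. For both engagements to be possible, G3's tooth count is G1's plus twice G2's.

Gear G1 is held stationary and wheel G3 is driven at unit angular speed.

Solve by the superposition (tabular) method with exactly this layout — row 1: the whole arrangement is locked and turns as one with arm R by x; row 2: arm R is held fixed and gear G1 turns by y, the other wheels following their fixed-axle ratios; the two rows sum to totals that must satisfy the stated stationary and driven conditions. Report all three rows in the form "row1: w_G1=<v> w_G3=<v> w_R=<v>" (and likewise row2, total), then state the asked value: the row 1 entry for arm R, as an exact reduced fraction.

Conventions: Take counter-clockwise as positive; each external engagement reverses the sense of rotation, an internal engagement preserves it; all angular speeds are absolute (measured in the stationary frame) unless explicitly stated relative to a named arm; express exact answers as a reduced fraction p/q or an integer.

topology: planetary set — G1 12T / G2 18T / G3 48T, arm = carrier (Willis)
row 1 — lock + rotate with arm: ω_sun = ω_ring = ω_arm = x
row 2: sun turns y, ring = −(12/48)·y, arm 0
boundary: total ω_sun = x + y = 0 and total ω_ring = x − (12/48)·y = 1  ⇒  y = -4/5, x = 4/5
row 2 ring = −(12/48)·(-4/5) = 1/5
totals (row 1 + row 2): sun 4/5 + (-4/5) = 0, ring 4/5 + 1/5 = 1, arm 4/5 + 0 = 4/5
asked cell (row1, arm) = 4/5

row1: w_G1=4/5 w_G3=4/5 w_R=4/5
row2: w_G1=-4/5 w_G3=1/5 w_R=0
total: w_G1=0 w_G3=1 w_R=4/5
asked value: 4/5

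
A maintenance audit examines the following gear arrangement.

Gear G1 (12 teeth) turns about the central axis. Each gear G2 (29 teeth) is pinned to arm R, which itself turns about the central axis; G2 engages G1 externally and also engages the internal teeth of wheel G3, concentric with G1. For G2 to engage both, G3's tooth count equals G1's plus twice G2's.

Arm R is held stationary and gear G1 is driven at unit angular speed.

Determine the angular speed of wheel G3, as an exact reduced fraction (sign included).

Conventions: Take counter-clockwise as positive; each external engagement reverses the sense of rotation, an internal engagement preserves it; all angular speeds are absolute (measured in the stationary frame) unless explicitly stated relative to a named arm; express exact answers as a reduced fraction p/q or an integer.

class = planetary set [G3 = 12+2·29 = 70; Willis about the carrier]
ring teeth: 12 + 2·29 = 70
12(ω_sun−ω_arm) = −70(ω_ring−ω_arm),  ω_arm = 0, ω_sun = 1
ω_ring = 0 − (12/70)(1−0) = -6/35
exact speed ratio = -6/35

-6/35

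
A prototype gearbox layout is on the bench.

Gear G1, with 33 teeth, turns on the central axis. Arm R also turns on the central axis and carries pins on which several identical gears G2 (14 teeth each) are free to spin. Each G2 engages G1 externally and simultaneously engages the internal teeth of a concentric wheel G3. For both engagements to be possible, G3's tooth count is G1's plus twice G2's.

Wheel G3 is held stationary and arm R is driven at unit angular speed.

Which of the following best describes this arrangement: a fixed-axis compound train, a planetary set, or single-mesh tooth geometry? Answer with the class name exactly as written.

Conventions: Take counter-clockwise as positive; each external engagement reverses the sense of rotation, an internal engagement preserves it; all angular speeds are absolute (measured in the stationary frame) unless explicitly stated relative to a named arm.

planetary set

planetary set (33T centre, 14T on arm, 61T internal) — Willis relation
classification: planetary set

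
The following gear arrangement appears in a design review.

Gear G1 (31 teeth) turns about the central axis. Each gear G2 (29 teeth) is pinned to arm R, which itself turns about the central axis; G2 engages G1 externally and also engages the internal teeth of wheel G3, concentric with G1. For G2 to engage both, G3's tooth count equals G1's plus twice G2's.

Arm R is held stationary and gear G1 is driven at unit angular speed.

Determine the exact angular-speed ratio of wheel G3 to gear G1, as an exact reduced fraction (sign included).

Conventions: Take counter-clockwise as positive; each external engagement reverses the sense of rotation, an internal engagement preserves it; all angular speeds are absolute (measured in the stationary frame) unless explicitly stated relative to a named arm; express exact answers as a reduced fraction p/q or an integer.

recognized (axles ride arm R): planetary set, 31/29/89 teeth
ring teeth: 31 + 2·29 = 89
31(ω_sun−ω_arm) = −89(ω_ring−ω_arm),  ω_arm = 0, ω_sun = 1
ω_ring = 0 − (31/89)(1−0) = -31/89
ω_out/ω_in = -31/89

-31/89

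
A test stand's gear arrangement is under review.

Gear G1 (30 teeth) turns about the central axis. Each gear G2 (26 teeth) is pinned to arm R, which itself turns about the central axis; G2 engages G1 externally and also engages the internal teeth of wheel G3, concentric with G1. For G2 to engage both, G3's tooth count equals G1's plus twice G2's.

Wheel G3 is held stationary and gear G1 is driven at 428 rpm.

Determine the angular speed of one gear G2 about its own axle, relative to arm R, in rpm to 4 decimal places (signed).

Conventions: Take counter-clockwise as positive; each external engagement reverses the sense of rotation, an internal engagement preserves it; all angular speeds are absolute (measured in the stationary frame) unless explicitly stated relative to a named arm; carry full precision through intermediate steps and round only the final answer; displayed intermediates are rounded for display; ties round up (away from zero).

planetary set (30T centre, 26T on arm, 82T internal) — Willis relation
normalise by the input: solve with ω_sun = 1, then scale by 428 rpm
ring teeth: 30 + 2·26 = 82
30(ω_sun−ω_arm) = −82(ω_ring−ω_arm),  ω_ring = 0, ω_sun = 1
30(1−ω_arm) = −82(0−ω_arm)  ⇒  112·ω_arm = 30  ⇒  ω_arm = 15/56
sun–planet mesh: 30·(1−15/56) = −26·(ω_p−ω_arm)  ⇒  ω_p−ω_arm = -615/728
scale: ω_p−ω_arm = -615/728 × 428 rpm = -361.5659 rpm

-361.5659 rpm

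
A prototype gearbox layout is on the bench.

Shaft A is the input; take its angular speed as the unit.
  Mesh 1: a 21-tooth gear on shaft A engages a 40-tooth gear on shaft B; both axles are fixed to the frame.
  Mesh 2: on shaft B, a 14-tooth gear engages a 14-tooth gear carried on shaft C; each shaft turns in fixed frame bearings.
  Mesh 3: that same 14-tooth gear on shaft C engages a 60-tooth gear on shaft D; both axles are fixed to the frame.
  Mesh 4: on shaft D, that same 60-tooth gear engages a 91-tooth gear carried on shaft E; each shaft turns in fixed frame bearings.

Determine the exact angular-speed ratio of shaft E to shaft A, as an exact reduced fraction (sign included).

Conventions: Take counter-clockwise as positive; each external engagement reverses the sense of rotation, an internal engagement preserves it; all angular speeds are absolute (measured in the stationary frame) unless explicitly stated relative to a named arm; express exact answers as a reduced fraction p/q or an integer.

class = fixed-axis compound train [4 meshes; 4 ratios multiply, 4 sense flips]
mesh 1 [21T→40T]: running ratio 21/40, sense −
mesh 2 [14T→14T]: running ratio 21/40, sense +
mesh 3 [14T→60T]: running ratio 49/400, sense −
mesh 4 [60T→91T]: running ratio 21/260, sense +
ω_out/ω_in = 21/260

21/260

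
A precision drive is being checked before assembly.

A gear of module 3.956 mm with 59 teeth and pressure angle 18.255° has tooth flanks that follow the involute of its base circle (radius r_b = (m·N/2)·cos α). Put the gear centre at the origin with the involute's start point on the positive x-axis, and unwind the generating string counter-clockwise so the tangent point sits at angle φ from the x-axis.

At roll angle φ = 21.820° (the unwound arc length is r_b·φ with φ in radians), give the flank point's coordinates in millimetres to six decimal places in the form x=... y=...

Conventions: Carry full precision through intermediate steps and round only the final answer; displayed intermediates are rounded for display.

single-mesh involute tooth geometry (59T wheel at module 3.956)
pitch radius r_p = m·N/2 = 3.956·59/2 = 116.702000
base radius r_b = r_p·cos α = 116.702000·cos 18.255° = 110.828598
roll angle φ = 21.820° = 0.38083084 rad
x = r_b·(cos φ + φ·sin φ) = 118.576390
y = r_b·(sin φ − φ·cos φ) = 2.011014

x=118.576390 y=2.011014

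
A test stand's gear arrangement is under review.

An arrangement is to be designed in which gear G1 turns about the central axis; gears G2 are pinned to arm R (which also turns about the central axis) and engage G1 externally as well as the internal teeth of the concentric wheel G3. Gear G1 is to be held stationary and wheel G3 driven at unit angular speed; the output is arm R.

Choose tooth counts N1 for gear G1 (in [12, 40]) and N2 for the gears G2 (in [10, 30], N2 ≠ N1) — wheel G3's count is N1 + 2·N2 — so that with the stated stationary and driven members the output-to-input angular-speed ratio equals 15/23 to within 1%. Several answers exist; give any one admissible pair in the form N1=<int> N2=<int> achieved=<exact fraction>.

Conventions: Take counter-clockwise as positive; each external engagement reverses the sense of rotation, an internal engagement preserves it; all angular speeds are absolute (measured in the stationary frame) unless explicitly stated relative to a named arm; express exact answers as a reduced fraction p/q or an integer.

class = planetary set [ratio 15/23 wanted; Willis about the carrier]
Willis with ω_sun = 0: ω_arm/ω_ring = N3/(N1+N3); set equal to 15/23  ⇒  N3/N1 = (15/23)/(1 − 15/23) = 15/8
N3 = N1 + 2·N2  ⇒  N2/N1 = (N3/N1 − 1)/2 = (15/8 − 1)/2 = 7/16
smallest multiple with N1 ≥ 12 and N2 ≥ 10: k = 2  ⇒  N1 = 2·16 = 32, N2 = 2·7 = 14 (N1 ≤ 40, N2 ≤ 30, N2 ≠ N1 ✓), N3 = 32 + 2·14 = 60
check: N3/(N1+N3) with N1 = 32, N3 = 60 gives 15/23; |achieved − target| = 0 ≤ 3/460 ✓

N1=32 N2=14 achieved=15/23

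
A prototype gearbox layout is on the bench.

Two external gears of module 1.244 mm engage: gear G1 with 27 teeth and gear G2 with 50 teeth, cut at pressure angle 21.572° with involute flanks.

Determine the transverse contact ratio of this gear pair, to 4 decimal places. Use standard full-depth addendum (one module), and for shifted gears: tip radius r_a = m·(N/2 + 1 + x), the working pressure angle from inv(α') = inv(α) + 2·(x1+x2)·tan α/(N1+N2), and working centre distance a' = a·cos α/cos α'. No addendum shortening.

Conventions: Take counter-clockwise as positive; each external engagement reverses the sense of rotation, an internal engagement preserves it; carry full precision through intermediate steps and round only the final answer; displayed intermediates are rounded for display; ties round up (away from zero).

1.6224

topology: single-mesh involute geometry — m = 1.244, 27T/50T pair
base radii: r_b1 = 15.617686, r_b2 = 28.921640
tip radii: r_a1 = 18.038000, r_a2 = 32.344000
no profile shift: α' = α, a' = a
action lengths: √(r_a1²−r_b1²) = 9.025372, √(r_a2²−r_b2²) = 14.480092
base pitch p_b = π·m·cos α = 3.634400
CR = (9.025372 + 14.480092 − 47.894000·sin 21.57200°)/3.634400 = 1.622350
contact ratio ≈ 1.6224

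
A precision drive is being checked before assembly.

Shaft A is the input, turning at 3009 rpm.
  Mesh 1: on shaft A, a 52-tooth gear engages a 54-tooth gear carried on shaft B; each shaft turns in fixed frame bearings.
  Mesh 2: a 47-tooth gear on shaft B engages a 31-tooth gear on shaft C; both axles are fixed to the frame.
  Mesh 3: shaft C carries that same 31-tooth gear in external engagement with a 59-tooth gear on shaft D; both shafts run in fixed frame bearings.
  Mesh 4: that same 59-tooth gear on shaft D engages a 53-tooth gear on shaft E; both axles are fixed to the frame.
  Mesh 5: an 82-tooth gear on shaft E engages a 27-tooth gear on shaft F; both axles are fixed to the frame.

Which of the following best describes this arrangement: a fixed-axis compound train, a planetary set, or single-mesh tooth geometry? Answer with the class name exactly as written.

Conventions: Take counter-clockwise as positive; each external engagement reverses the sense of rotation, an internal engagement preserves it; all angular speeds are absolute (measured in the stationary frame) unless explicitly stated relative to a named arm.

recognized (6 fixed axles, 5 meshes): fixed-axis compound train
classification: fixed-axis compound train

fixed-axis compound train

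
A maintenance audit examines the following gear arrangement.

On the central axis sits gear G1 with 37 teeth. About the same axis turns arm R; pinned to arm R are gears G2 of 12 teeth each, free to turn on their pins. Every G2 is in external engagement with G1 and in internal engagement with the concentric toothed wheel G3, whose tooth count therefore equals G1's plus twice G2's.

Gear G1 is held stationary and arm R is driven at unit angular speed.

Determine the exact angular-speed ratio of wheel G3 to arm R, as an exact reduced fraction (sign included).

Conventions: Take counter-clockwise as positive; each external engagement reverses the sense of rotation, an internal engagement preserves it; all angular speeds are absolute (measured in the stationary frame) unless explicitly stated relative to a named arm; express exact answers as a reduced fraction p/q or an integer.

class = planetary set [G3 = 37+2·12 = 61; Willis about the carrier]
ring teeth: 37 + 2·12 = 61
37(ω_sun−ω_arm) = −61(ω_ring−ω_arm),  ω_sun = 0, ω_arm = 1
ω_ring = 1 − (37/61)(0−1) = 98/61
ω_out/ω_in = 98/61

98/61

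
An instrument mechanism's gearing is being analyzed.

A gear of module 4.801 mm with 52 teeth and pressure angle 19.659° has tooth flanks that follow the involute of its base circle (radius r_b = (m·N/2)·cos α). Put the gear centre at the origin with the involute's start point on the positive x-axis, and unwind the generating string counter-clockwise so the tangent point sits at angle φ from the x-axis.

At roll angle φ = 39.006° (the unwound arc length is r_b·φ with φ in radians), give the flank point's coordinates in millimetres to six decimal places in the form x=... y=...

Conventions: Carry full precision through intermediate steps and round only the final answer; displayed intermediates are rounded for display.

x=141.714402 y=11.799534

class = single-mesh tooth geometry [base-circle involute, m = 4.801, 52T]
pitch radius r_p = m·N/2 = 4.801·52/2 = 124.826000
base radius r_b = r_p·cos α = 124.826000·cos 19.659° = 117.550083
roll angle φ = 39.006° = 0.68078313 rad
x = r_b·(cos φ + φ·sin φ) = 141.714402
y = r_b·(sin φ − φ·cos φ) = 11.799534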